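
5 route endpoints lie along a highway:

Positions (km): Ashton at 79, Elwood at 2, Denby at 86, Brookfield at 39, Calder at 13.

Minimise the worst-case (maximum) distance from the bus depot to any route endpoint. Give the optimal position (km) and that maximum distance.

The 1-center on a line is the midpoint of the two extreme points: leftmost at 2, rightmost at 86.
Optimal location = (2 + 86)/2 = 44; maximum distance = (86 − 2)/2 = 42.

location 44, max distance 42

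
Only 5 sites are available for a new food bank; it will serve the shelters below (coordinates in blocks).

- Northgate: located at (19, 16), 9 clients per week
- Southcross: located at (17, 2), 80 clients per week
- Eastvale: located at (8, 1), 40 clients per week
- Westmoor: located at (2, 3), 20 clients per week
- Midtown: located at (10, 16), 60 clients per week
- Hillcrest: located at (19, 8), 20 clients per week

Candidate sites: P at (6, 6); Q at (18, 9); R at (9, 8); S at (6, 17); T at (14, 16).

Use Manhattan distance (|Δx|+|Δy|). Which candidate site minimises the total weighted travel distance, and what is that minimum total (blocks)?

R, total 2582 blocks

Total weighted distance at each candidate:
  P (6, 6): total = 2967
  Q (18, 9): total = 2812
  R (9, 8): total = 2582
  S (6, 17): total = 4026
  T (14, 16): total = 3245
Minimum is at R with total 2582 blocks.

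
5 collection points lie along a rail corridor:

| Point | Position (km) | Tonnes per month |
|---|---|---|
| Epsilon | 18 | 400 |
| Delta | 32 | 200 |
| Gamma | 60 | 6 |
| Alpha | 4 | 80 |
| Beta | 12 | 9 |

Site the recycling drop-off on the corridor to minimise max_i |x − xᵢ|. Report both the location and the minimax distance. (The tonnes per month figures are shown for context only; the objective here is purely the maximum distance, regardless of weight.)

location 32, max distance 28

The 1-center on a line is the midpoint of the two extreme points: leftmost at 4, rightmost at 60.
Optimal location = (4 + 60)/2 = 32; maximum distance = (60 − 4)/2 = 28.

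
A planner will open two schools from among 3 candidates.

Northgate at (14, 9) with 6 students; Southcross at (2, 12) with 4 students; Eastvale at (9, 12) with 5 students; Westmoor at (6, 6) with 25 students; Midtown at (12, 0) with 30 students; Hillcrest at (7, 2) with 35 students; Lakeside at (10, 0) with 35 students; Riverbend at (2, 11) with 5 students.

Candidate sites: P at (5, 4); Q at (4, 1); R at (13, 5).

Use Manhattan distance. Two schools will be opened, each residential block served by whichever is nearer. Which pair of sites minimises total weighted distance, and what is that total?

{P, R}, total 854

Evaluate every pair (each demand assigned to the nearer of the two):
  {P, R}: total = 854
  {Q, R}: total = 937
  {P, Q}: total = 968
Best pair: {P, R} with total 854.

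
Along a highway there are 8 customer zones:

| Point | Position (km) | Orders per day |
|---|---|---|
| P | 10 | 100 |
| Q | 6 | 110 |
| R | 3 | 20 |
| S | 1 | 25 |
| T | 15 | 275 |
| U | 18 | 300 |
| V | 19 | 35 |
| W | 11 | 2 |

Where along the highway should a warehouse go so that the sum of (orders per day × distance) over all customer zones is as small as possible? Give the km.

x = 15

For a sum of weighted absolute distances on a line, the optimum is the weighted median (not the mean). Total weight W = 867; half-weight = 433.5.
Sort by position and accumulate weight:
  km 1 (S, w=25) → cum 25
  km 3 (R, w=20) → cum 45
  km 6 (Q, w=110) → cum 155
  km 10 (P, w=100) → cum 255
  km 11 (W, w=2) → cum 257
  km 15 (T, w=275) → cum 532  ≥ 433.5 → median here
  km 18 (U, w=300) → cum 832
  km 19 (V, w=35) → cum 867
Optimal location: km 15.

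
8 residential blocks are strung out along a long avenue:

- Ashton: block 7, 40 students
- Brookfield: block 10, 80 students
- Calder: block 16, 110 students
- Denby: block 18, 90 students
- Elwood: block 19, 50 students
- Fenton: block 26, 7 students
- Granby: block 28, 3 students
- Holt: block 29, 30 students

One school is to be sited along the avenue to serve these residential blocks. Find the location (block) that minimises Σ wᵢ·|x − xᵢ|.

For a sum of weighted absolute distances on a line, the optimum is the weighted median (not the mean). Total weight W = 410; half-weight = 205.
Sort by position and accumulate weight:
  block 7 (Ashton, w=40) → cum 40
  block 10 (Brookfield, w=80) → cum 120
  block 16 (Calder, w=110) → cum 230  ≥ 205 → median here
  block 18 (Denby, w=90) → cum 320
  block 19 (Elwood, w=50) → cum 370
  block 26 (Fenton, w=7) → cum 377
  block 28 (Granby, w=3) → cum 380
  block 29 (Holt, w=30) → cum 410
Optimal location: block 16.

x = 16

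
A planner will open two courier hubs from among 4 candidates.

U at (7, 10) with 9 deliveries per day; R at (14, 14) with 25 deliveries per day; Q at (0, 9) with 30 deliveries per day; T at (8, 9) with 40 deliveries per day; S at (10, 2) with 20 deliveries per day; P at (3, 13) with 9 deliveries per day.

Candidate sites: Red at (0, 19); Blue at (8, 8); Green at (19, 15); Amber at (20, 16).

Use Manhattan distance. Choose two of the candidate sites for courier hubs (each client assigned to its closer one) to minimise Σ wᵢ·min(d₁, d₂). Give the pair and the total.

Evaluate every pair (each demand assigned to the nearer of the two):
  {Blue, Green}: total = 737
  {Blue, Amber}: total = 787
  {Red, Blue}: total = 878
  {Red, Green}: total = 1795
  {Red, Amber}: total = 1925
  {Green, Amber}: total = 2335
Best pair: {Blue, Green} with total 737.

{Blue, Green}, total 737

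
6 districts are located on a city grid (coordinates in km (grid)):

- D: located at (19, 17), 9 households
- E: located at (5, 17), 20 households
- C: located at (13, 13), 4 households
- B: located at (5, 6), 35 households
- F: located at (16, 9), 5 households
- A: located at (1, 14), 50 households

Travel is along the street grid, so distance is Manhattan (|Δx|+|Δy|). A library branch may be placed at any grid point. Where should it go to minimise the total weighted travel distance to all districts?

(5, 14)

Manhattan distance separates: Σwᵢ(|x−xᵢ|+|y−yᵢ|) = Σwᵢ|x−xᵢ| + Σwᵢ|y−yᵢ|, so x and y are optimised independently as 1-D weighted medians.
Total weight W = 123; half = 61.5.
x-coordinate, sorted with cumulative weight:
  x=1 (A, w=50) cum 50
  x=5 (E, w=20) cum 70  ← median
  x=5 (B, w=35) cum 105
  x=13 (C, w=4) cum 109
  x=16 (F, w=5) cum 114
  x=19 (D, w=9) cum 123
⇒ x* = 5
y-coordinate, sorted with cumulative weight:
  y=6 (B, w=35) cum 35
  y=9 (F, w=5) cum 40
  y=13 (C, w=4) cum 44
  y=14 (A, w=50) cum 94  ← median
  y=17 (D, w=9) cum 103
  y=17 (E, w=20) cum 123
⇒ y* = 14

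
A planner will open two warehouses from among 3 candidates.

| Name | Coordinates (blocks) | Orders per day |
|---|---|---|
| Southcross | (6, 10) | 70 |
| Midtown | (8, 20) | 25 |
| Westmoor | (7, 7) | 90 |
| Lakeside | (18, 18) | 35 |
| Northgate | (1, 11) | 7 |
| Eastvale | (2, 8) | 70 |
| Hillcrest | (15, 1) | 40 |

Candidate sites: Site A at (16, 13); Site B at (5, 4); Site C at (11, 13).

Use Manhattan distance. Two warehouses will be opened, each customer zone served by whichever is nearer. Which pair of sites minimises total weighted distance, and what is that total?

Evaluate every pair (each demand assigned to the nearer of the two):
  {Site A, Site B}: total = 2647
  {Site B, Site C}: total = 2697
  {Site A, Site C}: total = 3539
Best pair: {Site A, Site B} with total 2647.

{Site A, Site B}, total 2647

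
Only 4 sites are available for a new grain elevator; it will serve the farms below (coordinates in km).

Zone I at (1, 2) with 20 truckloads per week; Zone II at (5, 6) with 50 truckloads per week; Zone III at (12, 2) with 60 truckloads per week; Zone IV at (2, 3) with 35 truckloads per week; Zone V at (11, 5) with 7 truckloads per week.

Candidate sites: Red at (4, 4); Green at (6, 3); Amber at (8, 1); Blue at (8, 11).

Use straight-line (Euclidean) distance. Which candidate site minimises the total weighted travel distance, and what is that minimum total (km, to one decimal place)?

Total weighted distance at each candidate:
  Red (4, 4): total = 806.4
  Green (6, 3): total = 802.8
  Amber (8, 1): total = 936.7
  Blue (8, 11): total = 1507.5
Minimum is at Green with total 802.8 km.

Green, total 802.8 km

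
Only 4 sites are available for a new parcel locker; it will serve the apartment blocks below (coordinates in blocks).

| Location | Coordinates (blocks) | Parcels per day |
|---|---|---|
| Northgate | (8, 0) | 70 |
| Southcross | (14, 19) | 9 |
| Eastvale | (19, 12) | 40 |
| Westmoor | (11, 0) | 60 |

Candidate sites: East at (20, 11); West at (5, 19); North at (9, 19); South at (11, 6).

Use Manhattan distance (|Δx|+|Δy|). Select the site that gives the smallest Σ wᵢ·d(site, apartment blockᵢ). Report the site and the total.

Total weighted distance at each candidate:
  East (20, 11): total = 3016
  West (5, 19): total = 3961
  North (9, 19): total = 3385
  South (11, 6): total = 1694
Minimum is at South with total 1694 blocks.

South, total 1694 blocks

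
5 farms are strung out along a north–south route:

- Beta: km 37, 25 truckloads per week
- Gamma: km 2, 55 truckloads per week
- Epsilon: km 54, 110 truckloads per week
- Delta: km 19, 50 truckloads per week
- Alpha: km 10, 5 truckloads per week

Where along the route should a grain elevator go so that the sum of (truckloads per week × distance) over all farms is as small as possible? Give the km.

x = 37

For a sum of weighted absolute distances on a line, the optimum is the weighted median (not the mean). Total weight W = 245; half-weight = 122.5.
Sort by position and accumulate weight:
  km 2 (Gamma, w=55) → cum 55
  km 10 (Alpha, w=5) → cum 60
  km 19 (Delta, w=50) → cum 110
  km 37 (Beta, w=25) → cum 135  ≥ 122.5 → median here
  km 54 (Epsilon, w=110) → cum 245
Optimal location: km 37.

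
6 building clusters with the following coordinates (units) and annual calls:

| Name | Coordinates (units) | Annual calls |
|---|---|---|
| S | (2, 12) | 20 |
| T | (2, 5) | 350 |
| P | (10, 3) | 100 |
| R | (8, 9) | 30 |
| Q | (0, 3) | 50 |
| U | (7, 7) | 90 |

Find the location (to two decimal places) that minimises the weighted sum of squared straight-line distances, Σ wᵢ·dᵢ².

The minimiser of Σwᵢ‖p−pᵢ‖² is the weighted centroid p* = (Σwᵢpᵢ)/(Σwᵢ).
Σwᵢ = 640.
Σwᵢxᵢ = 20·2 + 350·2 + 100·10 + 30·8 + 50·0 + 90·7 = 2610.
Σwᵢyᵢ = 20·12 + 350·5 + 100·3 + 30·9 + 50·3 + 90·7 = 3340.
x* = 2610/640 = 4.08, y* = 3340/640 = 5.22.

(4.08, 5.22)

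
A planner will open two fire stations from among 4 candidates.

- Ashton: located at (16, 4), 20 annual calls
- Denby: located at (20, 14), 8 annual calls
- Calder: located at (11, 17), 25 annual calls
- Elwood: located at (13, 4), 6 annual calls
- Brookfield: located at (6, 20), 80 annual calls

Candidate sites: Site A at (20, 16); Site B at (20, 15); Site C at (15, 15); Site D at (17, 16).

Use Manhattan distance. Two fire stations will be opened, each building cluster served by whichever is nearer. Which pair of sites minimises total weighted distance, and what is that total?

{Site B, Site C}, total 1596

Evaluate every pair (each demand assigned to the nearer of the two):
  {Site B, Site C}: total = 1596
  {Site A, Site C}: total = 1604
  {Site C, Site D}: total = 1628
  {Site B, Site D}: total = 1739
  {Site A, Site D}: total = 1747
  {Site A, Site B}: total = 2106
Best pair: {Site B, Site C} with total 1596.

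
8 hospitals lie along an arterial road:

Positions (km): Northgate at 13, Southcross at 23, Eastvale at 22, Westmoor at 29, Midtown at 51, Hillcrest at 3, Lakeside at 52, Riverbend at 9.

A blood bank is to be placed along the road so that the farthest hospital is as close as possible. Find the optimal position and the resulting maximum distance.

location 27.5, max distance 24.5

The 1-center on a line is the midpoint of the two extreme points: leftmost at 3, rightmost at 52.
Optimal location = (3 + 52)/2 = 27.5; maximum distance = (52 − 3)/2 = 24.5.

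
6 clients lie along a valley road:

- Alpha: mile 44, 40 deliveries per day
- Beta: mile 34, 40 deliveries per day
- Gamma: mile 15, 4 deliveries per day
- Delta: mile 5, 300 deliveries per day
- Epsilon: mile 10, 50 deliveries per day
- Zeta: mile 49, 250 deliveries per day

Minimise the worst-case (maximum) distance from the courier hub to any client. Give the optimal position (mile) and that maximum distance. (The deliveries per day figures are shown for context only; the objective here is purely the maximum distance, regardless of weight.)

The 1-center on a line is the midpoint of the two extreme points: leftmost at 5, rightmost at 49.
Optimal location = (5 + 49)/2 = 27; maximum distance = (49 − 5)/2 = 22.

location 27, max distance 22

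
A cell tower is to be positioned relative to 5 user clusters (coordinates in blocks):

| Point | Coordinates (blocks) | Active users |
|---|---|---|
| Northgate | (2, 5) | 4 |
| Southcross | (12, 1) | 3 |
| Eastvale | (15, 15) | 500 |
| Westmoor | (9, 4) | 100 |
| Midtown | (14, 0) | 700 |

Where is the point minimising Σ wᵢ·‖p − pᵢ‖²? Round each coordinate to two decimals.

(13.96, 6.06)

The minimiser of Σwᵢ‖p−pᵢ‖² is the weighted centroid p* = (Σwᵢpᵢ)/(Σwᵢ).
Σwᵢ = 1307.
Σwᵢxᵢ = 4·2 + 3·12 + 500·15 + 100·9 + 700·14 = 18244.
Σwᵢyᵢ = 4·5 + 3·1 + 500·15 + 100·4 + 700·0 = 7923.
x* = 18244/1307 = 13.96, y* = 7923/1307 = 6.06.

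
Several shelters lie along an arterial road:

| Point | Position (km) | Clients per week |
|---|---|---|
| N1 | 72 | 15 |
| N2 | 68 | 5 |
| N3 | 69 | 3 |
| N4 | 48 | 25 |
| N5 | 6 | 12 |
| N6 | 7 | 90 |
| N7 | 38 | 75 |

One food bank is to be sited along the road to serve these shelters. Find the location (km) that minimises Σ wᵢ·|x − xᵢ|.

x = 38

For a sum of weighted absolute distances on a line, the optimum is the weighted median (not the mean). Total weight W = 225; half-weight = 112.5.
Sort by position and accumulate weight:
  km 6 (N5, w=12) → cum 12
  km 7 (N6, w=90) → cum 102
  km 38 (N7, w=75) → cum 177  ≥ 112.5 → median here
  km 48 (N4, w=25) → cum 202
  km 68 (N2, w=5) → cum 207
  km 69 (N3, w=3) → cum 210
  km 72 (N1, w=15) → cum 225
Optimal location: km 38.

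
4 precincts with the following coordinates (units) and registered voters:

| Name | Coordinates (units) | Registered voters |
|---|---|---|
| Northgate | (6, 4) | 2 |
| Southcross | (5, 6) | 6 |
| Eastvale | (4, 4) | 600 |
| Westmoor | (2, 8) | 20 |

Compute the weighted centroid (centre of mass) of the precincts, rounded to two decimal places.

(3.95, 4.15)

The minimiser of Σwᵢ‖p−pᵢ‖² is the weighted centroid p* = (Σwᵢpᵢ)/(Σwᵢ).
Σwᵢ = 628.
Σwᵢxᵢ = 2·6 + 6·5 + 600·4 + 20·2 = 2482.
Σwᵢyᵢ = 2·4 + 6·6 + 600·4 + 20·8 = 2604.
x* = 2482/628 = 3.95, y* = 2604/628 = 4.15.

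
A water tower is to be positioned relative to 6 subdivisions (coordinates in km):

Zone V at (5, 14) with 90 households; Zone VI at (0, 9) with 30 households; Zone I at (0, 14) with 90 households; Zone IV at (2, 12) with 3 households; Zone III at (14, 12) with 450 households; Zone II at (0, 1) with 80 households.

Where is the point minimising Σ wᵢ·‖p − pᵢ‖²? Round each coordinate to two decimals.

(9.09, 11.18)

The minimiser of Σwᵢ‖p−pᵢ‖² is the weighted centroid p* = (Σwᵢpᵢ)/(Σwᵢ).
Σwᵢ = 743.
Σwᵢxᵢ = 90·5 + 30·0 + 90·0 + 3·2 + 450·14 + 80·0 = 6756.
Σwᵢyᵢ = 90·14 + 30·9 + 90·14 + 3·12 + 450·12 + 80·1 = 8306.
x* = 6756/743 = 9.09, y* = 8306/743 = 11.18.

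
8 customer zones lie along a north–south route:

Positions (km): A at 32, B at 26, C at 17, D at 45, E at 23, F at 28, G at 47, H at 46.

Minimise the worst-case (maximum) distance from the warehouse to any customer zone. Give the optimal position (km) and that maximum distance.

location 32, max distance 15

The 1-center on a line is the midpoint of the two extreme points: leftmost at 17, rightmost at 47.
Optimal location = (17 + 47)/2 = 32; maximum distance = (47 − 17)/2 = 15.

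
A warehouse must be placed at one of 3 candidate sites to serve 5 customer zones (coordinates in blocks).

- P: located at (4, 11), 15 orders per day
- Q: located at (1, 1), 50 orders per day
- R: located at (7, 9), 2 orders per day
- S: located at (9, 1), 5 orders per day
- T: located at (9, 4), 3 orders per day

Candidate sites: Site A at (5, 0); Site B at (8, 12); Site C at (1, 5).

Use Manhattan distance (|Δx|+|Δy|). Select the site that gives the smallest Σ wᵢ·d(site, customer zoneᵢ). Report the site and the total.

Total weighted distance at each candidate:
  Site A (5, 0): total = 501
  Site B (8, 12): total = 1070
  Site C (1, 5): total = 442
Minimum is at Site C with total 442 blocks.

Site C, total 442 blocks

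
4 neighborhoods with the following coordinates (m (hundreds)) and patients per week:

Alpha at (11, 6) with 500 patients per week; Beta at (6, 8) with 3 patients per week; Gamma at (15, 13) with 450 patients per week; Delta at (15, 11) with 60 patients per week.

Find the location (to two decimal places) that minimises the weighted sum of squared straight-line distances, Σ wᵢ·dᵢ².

The minimiser of Σwᵢ‖p−pᵢ‖² is the weighted centroid p* = (Σwᵢpᵢ)/(Σwᵢ).
Σwᵢ = 1013.
Σwᵢxᵢ = 500·11 + 3·6 + 450·15 + 60·15 = 13168.
Σwᵢyᵢ = 500·6 + 3·8 + 450·13 + 60·11 = 9534.
x* = 13168/1013 = 13.00, y* = 9534/1013 = 9.41.

(13.00, 9.41)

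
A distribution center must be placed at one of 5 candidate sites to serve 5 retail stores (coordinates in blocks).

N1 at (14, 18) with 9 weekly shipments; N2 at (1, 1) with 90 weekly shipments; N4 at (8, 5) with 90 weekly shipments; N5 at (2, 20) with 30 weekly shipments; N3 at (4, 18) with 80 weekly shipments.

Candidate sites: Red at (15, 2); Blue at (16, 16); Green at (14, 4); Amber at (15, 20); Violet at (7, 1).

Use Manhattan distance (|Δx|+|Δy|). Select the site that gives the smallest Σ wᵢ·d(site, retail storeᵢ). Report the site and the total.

Violet, total 3526 blocks

Total weighted distance at each candidate:
  Red (15, 2): total = 5493
  Blue (16, 16): total = 6106
  Green (14, 4): total = 4956
  Amber (15, 20): total = 6407
  Violet (7, 1): total = 3526
Minimum is at Violet with total 3526 blocks.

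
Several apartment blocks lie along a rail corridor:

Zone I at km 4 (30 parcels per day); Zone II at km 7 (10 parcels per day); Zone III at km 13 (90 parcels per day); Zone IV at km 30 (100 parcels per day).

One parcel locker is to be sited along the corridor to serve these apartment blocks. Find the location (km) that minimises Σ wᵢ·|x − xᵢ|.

x = 13

For a sum of weighted absolute distances on a line, the optimum is the weighted median (not the mean). Total weight W = 230; half-weight = 115.
Sort by position and accumulate weight:
  km 4 (Zone I, w=30) → cum 30
  km 7 (Zone II, w=10) → cum 40
  km 13 (Zone III, w=90) → cum 130  ≥ 115 → median here
  km 30 (Zone IV, w=100) → cum 230
Optimal location: km 13.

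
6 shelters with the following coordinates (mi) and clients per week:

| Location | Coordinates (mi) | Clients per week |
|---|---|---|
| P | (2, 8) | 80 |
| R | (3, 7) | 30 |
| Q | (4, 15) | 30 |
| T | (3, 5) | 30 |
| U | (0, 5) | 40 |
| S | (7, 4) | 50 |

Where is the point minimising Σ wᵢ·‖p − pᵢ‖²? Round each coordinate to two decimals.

(3.12, 7.12)

The minimiser of Σwᵢ‖p−pᵢ‖² is the weighted centroid p* = (Σwᵢpᵢ)/(Σwᵢ).
Σwᵢ = 260.
Σwᵢxᵢ = 80·2 + 30·3 + 30·4 + 30·3 + 40·0 + 50·7 = 810.
Σwᵢyᵢ = 80·8 + 30·7 + 30·15 + 30·5 + 40·5 + 50·4 = 1850.
x* = 810/260 = 3.12, y* = 1850/260 = 7.12.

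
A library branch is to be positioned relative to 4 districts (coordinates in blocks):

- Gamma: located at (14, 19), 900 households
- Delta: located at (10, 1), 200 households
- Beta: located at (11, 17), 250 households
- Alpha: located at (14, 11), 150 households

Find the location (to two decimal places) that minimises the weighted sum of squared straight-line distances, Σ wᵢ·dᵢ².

(12.97, 15.47)

The minimiser of Σwᵢ‖p−pᵢ‖² is the weighted centroid p* = (Σwᵢpᵢ)/(Σwᵢ).
Σwᵢ = 1500.
Σwᵢxᵢ = 900·14 + 200·10 + 250·11 + 150·14 = 19450.
Σwᵢyᵢ = 900·19 + 200·1 + 250·17 + 150·11 = 23200.
x* = 19450/1500 = 12.97, y* = 23200/1500 = 15.47.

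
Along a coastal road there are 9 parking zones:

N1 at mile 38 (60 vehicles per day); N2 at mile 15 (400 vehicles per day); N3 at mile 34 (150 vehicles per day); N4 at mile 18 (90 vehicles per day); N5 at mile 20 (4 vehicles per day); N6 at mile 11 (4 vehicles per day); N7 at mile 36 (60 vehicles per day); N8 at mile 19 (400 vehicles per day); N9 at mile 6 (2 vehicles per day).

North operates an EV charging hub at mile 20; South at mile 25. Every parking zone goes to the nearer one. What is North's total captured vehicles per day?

The indifferent point is the midpoint (20+25)/2 = 22.5; parking zones left of it (closer to North at 20) go to North, those right go to South.
  N9 at 6 (w=2) → North
  N6 at 11 (w=4) → North
  N2 at 15 (w=400) → North
  N4 at 18 (w=90) → North
  N8 at 19 (w=400) → North
  N5 at 20 (w=4) → North
  N3 at 34 (w=150) → South
  N7 at 36 (w=60) → South
  N1 at 38 (w=60) → South
North captures 900; South captures 270.

900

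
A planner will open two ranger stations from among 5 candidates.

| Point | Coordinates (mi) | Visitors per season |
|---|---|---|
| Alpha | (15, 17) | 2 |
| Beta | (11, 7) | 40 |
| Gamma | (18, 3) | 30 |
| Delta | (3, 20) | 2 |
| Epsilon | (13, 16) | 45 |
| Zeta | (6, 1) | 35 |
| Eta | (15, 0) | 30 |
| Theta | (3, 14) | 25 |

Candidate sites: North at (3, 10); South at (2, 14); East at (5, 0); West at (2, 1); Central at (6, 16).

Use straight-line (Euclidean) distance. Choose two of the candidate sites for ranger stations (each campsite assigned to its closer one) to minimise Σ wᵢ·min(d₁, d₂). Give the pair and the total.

Evaluate every pair (each demand assigned to the nearer of the two):
  {East, Central}: total = 1551.8
  {South, East}: total = 1685.5
  {North, East}: total = 1764.1
  {West, Central}: total = 1860.0
  {South, West}: total = 2014.5
  {North, West}: total = 2029.2
  {North, Central}: total = 2072.3
  {North, South}: total = 2206.0
  {East, West}: total = 2327.0
  {South, Central}: total = 2337.5
Best pair: {East, Central} with total 1551.8.

{East, Central}, total 1551.8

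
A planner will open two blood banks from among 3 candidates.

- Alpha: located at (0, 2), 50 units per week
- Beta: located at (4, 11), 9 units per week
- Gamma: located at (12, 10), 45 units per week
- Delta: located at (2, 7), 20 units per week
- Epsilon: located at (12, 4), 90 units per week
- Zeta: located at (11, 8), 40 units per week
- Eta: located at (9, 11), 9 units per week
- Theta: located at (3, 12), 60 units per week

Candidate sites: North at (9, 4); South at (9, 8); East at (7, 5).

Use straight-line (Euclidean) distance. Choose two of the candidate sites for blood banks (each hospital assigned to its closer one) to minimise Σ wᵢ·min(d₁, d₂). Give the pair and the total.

Evaluate every pair (each demand assigned to the nearer of the two):
  {North, South}: total = 1626.8
  {South, East}: total = 1692.9
  {North, East}: total = 1840.3
Best pair: {North, South} with total 1626.8.

{North, South}, total 1626.8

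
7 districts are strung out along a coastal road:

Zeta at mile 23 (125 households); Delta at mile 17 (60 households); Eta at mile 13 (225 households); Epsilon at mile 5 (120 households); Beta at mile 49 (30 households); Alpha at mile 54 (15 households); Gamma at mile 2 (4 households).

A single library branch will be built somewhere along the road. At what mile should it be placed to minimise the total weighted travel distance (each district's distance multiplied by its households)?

For a sum of weighted absolute distances on a line, the optimum is the weighted median (not the mean). Total weight W = 579; half-weight = 289.5.
Sort by position and accumulate weight:
  mile 2 (Gamma, w=4) → cum 4
  mile 5 (Epsilon, w=120) → cum 124
  mile 13 (Eta, w=225) → cum 349  ≥ 289.5 → median here
  mile 17 (Delta, w=60) → cum 409
  mile 23 (Zeta, w=125) → cum 534
  mile 49 (Beta, w=30) → cum 564
  mile 54 (Alpha, w=15) → cum 579
Optimal location: mile 13.

x = 13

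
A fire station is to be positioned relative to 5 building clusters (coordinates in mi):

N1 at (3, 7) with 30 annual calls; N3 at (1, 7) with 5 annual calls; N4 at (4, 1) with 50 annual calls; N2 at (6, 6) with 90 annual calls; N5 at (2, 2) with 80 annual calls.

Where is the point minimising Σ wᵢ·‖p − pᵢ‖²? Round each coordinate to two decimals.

The minimiser of Σwᵢ‖p−pᵢ‖² is the weighted centroid p* = (Σwᵢpᵢ)/(Σwᵢ).
Σwᵢ = 255.
Σwᵢxᵢ = 30·3 + 5·1 + 50·4 + 90·6 + 80·2 = 995.
Σwᵢyᵢ = 30·7 + 5·7 + 50·1 + 90·6 + 80·2 = 995.
x* = 995/255 = 3.90, y* = 995/255 = 3.90.

(3.90, 3.90)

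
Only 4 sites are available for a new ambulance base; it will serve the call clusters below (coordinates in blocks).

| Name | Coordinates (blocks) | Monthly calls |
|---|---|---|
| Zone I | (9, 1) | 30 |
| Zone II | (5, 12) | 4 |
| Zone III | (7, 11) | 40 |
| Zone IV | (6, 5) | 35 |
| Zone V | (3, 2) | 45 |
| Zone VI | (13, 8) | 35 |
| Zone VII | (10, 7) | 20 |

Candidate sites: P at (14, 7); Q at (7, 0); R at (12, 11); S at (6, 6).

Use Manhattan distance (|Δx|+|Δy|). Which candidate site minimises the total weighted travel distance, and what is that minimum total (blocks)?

Total weighted distance at each candidate:
  P (14, 7): total = 2046
  Q (7, 0): total = 1756
  R (12, 11): total = 2112
  S (6, 6): total = 1273
Minimum is at S with total 1273 blocks.

S, total 1273 blocks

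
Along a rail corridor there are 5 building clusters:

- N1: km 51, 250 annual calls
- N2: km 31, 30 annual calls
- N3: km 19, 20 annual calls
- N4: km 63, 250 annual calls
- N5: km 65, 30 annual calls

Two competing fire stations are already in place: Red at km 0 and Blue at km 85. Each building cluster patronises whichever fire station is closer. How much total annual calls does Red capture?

The indifferent point is the midpoint (0+85)/2 = 42.5; building clusters left of it (closer to Red at 0) go to Red, those right go to Blue.
  N3 at 19 (w=20) → Red
  N2 at 31 (w=30) → Red
  N1 at 51 (w=250) → Blue
  N4 at 63 (w=250) → Blue
  N5 at 65 (w=30) → Blue
Red captures 50; Blue captures 530.

50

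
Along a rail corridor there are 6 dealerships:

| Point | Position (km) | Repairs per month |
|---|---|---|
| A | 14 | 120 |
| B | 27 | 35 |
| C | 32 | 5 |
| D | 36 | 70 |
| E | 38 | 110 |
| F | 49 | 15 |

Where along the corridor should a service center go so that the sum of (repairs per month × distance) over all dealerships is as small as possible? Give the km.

x = 36

For a sum of weighted absolute distances on a line, the optimum is the weighted median (not the mean). Total weight W = 355; half-weight = 177.5.
Sort by position and accumulate weight:
  km 14 (A, w=120) → cum 120
  km 27 (B, w=35) → cum 155
  km 32 (C, w=5) → cum 160
  km 36 (D, w=70) → cum 230  ≥ 177.5 → median here
  km 38 (E, w=110) → cum 340
  km 49 (F, w=15) → cum 355
Optimal location: km 36.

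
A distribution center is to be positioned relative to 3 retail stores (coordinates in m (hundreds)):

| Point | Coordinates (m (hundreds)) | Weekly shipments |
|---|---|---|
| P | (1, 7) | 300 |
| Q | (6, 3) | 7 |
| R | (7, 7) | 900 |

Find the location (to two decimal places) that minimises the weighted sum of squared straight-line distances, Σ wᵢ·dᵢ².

The minimiser of Σwᵢ‖p−pᵢ‖² is the weighted centroid p* = (Σwᵢpᵢ)/(Σwᵢ).
Σwᵢ = 1207.
Σwᵢxᵢ = 300·1 + 7·6 + 900·7 = 6642.
Σwᵢyᵢ = 300·7 + 7·3 + 900·7 = 8421.
x* = 6642/1207 = 5.50, y* = 8421/1207 = 6.98.

(5.50, 6.98)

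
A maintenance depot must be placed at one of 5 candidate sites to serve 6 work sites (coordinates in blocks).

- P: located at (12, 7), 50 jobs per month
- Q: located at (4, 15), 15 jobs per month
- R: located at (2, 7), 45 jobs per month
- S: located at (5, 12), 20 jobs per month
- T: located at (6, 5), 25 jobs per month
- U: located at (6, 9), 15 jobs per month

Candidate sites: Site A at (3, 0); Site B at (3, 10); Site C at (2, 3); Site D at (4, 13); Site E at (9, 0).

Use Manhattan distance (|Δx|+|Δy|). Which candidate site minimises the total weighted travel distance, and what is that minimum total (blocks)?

Site B, total 1210 blocks

Total weighted distance at each candidate:
  Site A (3, 0): total = 2060
  Site B (3, 10): total = 1210
  Site C (2, 3): total = 1630
  Site D (4, 13): total = 1470
  Site E (9, 0): total = 2130
Minimum is at Site B with total 1210 blocks.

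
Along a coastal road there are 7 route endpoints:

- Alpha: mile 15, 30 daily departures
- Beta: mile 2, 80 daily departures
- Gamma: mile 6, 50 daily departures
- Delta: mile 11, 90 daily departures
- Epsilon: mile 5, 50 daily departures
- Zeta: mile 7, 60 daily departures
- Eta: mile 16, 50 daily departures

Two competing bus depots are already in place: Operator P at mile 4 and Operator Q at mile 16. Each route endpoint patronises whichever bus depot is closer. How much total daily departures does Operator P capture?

240

The indifferent point is the midpoint (4+16)/2 = 10; route endpoints left of it (closer to Operator P at 4) go to Operator P, those right go to Operator Q.
  Beta at 2 (w=80) → Operator P
  Epsilon at 5 (w=50) → Operator P
  Gamma at 6 (w=50) → Operator P
  Zeta at 7 (w=60) → Operator P
  Delta at 11 (w=90) → Operator Q
  Alpha at 15 (w=30) → Operator Q
  Eta at 16 (w=50) → Operator Q
Operator P captures 240; Operator Q captures 170.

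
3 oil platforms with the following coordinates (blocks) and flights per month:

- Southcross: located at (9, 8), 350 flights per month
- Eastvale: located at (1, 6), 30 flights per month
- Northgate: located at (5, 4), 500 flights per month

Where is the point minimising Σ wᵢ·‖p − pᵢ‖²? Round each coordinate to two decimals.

(6.45, 5.66)

The minimiser of Σwᵢ‖p−pᵢ‖² is the weighted centroid p* = (Σwᵢpᵢ)/(Σwᵢ).
Σwᵢ = 880.
Σwᵢxᵢ = 350·9 + 30·1 + 500·5 = 5680.
Σwᵢyᵢ = 350·8 + 30·6 + 500·4 = 4980.
x* = 5680/880 = 6.45, y* = 4980/880 = 5.66.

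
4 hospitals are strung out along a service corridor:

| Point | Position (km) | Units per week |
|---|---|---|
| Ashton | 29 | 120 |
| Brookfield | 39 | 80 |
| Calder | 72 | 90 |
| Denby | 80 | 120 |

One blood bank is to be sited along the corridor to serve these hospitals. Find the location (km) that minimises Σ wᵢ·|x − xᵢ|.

For a sum of weighted absolute distances on a line, the optimum is the weighted median (not the mean). Total weight W = 410; half-weight = 205.
Sort by position and accumulate weight:
  km 29 (Ashton, w=120) → cum 120
  km 39 (Brookfield, w=80) → cum 200
  km 72 (Calder, w=90) → cum 290  ≥ 205 → median here
  km 80 (Denby, w=120) → cum 410
Optimal location: km 72.

x = 72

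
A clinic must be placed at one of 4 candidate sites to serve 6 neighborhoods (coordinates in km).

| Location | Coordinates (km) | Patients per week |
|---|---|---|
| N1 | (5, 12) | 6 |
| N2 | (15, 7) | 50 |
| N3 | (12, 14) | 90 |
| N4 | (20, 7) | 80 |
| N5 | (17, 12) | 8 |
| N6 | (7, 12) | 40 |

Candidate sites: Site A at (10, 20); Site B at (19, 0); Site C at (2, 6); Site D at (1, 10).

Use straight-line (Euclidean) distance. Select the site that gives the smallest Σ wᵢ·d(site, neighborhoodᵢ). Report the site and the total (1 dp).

Total weighted distance at each candidate:
  Site A (10, 20): total = 3061.1
  Site B (19, 0): total = 3264.3
  Site C (2, 6): total = 3728.6
  Site D (1, 10): total = 3717.0
Minimum is at Site A with total 3061.1 km.

Site A, total 3061.1 km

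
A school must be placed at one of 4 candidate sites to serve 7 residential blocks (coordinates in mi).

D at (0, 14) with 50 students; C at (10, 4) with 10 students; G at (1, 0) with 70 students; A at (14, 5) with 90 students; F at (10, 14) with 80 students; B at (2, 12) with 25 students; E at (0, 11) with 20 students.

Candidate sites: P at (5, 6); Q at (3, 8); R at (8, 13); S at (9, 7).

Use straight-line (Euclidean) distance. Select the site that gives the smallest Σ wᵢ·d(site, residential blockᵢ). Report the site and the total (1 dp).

Total weighted distance at each candidate:
  P (5, 6): total = 2909.2
  Q (3, 8): total = 2944.9
  R (8, 13): total = 2924.7
  S (9, 7): total = 2808.2
Minimum is at S with total 2808.2 mi.

S, total 2808.2 mi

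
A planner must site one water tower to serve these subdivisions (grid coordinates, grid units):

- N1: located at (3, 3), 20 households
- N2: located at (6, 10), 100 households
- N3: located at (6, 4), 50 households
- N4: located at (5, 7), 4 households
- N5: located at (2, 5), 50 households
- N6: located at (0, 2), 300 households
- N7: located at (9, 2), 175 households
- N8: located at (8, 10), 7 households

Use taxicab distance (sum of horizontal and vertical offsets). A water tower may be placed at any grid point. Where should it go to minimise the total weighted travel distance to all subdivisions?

(3, 2)

Manhattan distance separates: Σwᵢ(|x−xᵢ|+|y−yᵢ|) = Σwᵢ|x−xᵢ| + Σwᵢ|y−yᵢ|, so x and y are optimised independently as 1-D weighted medians.
Total weight W = 706; half = 353.
x-coordinate, sorted with cumulative weight:
  x=0 (N6, w=300) cum 300
  x=2 (N5, w=50) cum 350
  x=3 (N1, w=20) cum 370  ← median
  x=5 (N4, w=4) cum 374
  x=6 (N2, w=100) cum 474
  x=6 (N3, w=50) cum 524
  x=8 (N8, w=7) cum 531
  x=9 (N7, w=175) cum 706
⇒ x* = 3
y-coordinate, sorted with cumulative weight:
  y=2 (N6, w=300) cum 300
  y=2 (N7, w=175) cum 475  ← median
  y=3 (N1, w=20) cum 495
  y=4 (N3, w=50) cum 545
  y=5 (N5, w=50) cum 595
  y=7 (N4, w=4) cum 599
  y=10 (N2, w=100) cum 699
  y=10 (N8, w=7) cum 706
⇒ y* = 2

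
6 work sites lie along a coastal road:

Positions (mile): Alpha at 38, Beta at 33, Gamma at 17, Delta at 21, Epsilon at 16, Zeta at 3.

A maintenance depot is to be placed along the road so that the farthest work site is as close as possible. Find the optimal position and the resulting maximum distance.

The 1-center on a line is the midpoint of the two extreme points: leftmost at 3, rightmost at 38.
Optimal location = (3 + 38)/2 = 20.5; maximum distance = (38 − 3)/2 = 17.5.

location 20.5, max distance 17.5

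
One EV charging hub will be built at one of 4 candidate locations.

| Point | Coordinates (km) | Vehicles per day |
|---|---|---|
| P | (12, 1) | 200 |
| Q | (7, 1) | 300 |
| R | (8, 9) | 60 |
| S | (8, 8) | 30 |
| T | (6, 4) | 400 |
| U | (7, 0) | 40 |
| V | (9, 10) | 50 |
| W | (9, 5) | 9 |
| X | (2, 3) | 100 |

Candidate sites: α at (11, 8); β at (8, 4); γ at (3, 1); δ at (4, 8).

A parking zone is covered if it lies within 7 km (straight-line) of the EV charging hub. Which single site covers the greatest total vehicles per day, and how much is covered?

Coverage radius r = 7 km; a point is covered iff (Δx)²+(Δy)² ≤ 7² = 49.
  α (11, 8): covers {R, S, T, V, W} → 549
  β (8, 4): covers {P, Q, R, S, T, U, V, W, X} → 1189
  γ (3, 1): covers {Q, T, U, X} → 840
  δ (4, 8): covers {R, S, T, V, W, X} → 649
Maximum coverage at β: 1189 vehicles per day.

β, covering 1189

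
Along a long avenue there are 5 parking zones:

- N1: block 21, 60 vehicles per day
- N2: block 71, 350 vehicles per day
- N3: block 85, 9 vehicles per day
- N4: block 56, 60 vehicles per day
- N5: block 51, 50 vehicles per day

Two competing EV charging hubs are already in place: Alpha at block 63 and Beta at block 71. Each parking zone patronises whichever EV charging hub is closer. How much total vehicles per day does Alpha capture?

The indifferent point is the midpoint (63+71)/2 = 67; parking zones left of it (closer to Alpha at 63) go to Alpha, those right go to Beta.
  N1 at 21 (w=60) → Alpha
  N5 at 51 (w=50) → Alpha
  N4 at 56 (w=60) → Alpha
  N2 at 71 (w=350) → Beta
  N3 at 85 (w=9) → Beta
Alpha captures 170; Beta captures 359.

170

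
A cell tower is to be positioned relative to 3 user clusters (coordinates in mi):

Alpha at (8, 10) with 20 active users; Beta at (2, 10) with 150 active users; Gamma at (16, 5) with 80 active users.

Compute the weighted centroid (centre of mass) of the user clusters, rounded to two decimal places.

The minimiser of Σwᵢ‖p−pᵢ‖² is the weighted centroid p* = (Σwᵢpᵢ)/(Σwᵢ).
Σwᵢ = 250.
Σwᵢxᵢ = 20·8 + 150·2 + 80·16 = 1740.
Σwᵢyᵢ = 20·10 + 150·10 + 80·5 = 2100.
x* = 1740/250 = 6.96, y* = 2100/250 = 8.40.

(6.96, 8.40)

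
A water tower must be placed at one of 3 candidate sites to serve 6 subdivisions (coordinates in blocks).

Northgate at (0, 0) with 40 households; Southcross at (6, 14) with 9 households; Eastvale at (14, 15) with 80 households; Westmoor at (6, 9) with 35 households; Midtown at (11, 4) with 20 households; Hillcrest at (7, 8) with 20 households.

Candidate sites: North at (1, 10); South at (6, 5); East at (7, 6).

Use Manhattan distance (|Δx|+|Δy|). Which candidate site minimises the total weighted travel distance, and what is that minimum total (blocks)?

Total weighted distance at each candidate:
  North (1, 10): total = 2651
  South (6, 5): total = 2301
  East (7, 6): total = 2181
Minimum is at East with total 2181 blocks.

East, total 2181 blocks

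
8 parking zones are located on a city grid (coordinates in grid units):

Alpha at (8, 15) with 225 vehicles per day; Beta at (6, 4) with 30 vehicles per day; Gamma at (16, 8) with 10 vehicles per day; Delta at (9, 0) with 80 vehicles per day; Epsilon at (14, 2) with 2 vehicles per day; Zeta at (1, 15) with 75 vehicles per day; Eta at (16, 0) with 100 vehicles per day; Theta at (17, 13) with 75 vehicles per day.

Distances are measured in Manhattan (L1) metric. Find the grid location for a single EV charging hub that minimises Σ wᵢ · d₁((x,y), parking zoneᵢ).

Manhattan distance separates: Σwᵢ(|x−xᵢ|+|y−yᵢ|) = Σwᵢ|x−xᵢ| + Σwᵢ|y−yᵢ|, so x and y are optimised independently as 1-D weighted medians.
Total weight W = 597; half = 298.5.
x-coordinate, sorted with cumulative weight:
  x=1 (Zeta, w=75) cum 75
  x=6 (Beta, w=30) cum 105
  x=8 (Alpha, w=225) cum 330  ← median
  x=9 (Delta, w=80) cum 410
  x=14 (Epsilon, w=2) cum 412
  x=16 (Gamma, w=10) cum 422
  x=16 (Eta, w=100) cum 522
  x=17 (Theta, w=75) cum 597
⇒ x* = 8
y-coordinate, sorted with cumulative weight:
  y=0 (Delta, w=80) cum 80
  y=0 (Eta, w=100) cum 180
  y=2 (Epsilon, w=2) cum 182
  y=4 (Beta, w=30) cum 212
  y=8 (Gamma, w=10) cum 222
  y=13 (Theta, w=75) cum 297
  y=15 (Alpha, w=225) cum 522  ← median
  y=15 (Zeta, w=75) cum 597
⇒ y* = 15

(8, 15)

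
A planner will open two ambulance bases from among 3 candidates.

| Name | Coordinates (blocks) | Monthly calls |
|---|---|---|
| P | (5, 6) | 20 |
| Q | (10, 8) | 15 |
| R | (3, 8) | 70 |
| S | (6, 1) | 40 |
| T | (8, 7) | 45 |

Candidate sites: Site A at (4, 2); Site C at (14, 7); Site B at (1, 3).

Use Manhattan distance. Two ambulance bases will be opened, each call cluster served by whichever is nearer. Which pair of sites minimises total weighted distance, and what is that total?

Evaluate every pair (each demand assigned to the nearer of the two):
  {Site A, Site C}: total = 1055
  {Site C, Site B}: total = 1255
  {Site A, Site B}: total = 1295
Best pair: {Site A, Site C} with total 1055.

{Site A, Site C}, total 1055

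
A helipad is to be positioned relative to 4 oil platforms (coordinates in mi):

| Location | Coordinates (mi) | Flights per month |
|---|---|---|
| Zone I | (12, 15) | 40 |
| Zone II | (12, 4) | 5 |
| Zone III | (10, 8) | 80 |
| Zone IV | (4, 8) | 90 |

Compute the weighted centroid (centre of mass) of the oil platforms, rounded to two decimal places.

(7.91, 9.21)

The minimiser of Σwᵢ‖p−pᵢ‖² is the weighted centroid p* = (Σwᵢpᵢ)/(Σwᵢ).
Σwᵢ = 215.
Σwᵢxᵢ = 40·12 + 5·12 + 80·10 + 90·4 = 1700.
Σwᵢyᵢ = 40·15 + 5·4 + 80·8 + 90·8 = 1980.
x* = 1700/215 = 7.91, y* = 1980/215 = 9.21.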